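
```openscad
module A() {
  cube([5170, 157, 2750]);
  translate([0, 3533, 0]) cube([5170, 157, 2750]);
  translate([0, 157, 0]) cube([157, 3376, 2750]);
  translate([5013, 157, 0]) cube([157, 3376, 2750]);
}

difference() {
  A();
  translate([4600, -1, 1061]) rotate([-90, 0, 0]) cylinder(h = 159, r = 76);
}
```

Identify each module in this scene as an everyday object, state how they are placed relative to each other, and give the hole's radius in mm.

A is a house frame. The house frame has a circular hole through its front wall. The hole's radius is 76 mm.

The subtracted cylinder has r = 76 mm.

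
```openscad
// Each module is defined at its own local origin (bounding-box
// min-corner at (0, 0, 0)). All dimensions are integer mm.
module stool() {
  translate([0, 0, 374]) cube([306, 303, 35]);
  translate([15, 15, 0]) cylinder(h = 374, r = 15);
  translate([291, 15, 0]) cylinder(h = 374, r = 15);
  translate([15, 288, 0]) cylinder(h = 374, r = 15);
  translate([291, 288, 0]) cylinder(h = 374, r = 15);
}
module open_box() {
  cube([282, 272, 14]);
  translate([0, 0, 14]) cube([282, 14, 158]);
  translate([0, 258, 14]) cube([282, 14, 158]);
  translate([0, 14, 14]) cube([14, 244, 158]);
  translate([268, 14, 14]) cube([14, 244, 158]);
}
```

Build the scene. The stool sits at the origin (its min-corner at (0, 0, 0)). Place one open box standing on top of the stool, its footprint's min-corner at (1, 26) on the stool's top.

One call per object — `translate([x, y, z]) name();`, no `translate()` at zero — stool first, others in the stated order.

stool();
translate([1, 26, 409]) open_box();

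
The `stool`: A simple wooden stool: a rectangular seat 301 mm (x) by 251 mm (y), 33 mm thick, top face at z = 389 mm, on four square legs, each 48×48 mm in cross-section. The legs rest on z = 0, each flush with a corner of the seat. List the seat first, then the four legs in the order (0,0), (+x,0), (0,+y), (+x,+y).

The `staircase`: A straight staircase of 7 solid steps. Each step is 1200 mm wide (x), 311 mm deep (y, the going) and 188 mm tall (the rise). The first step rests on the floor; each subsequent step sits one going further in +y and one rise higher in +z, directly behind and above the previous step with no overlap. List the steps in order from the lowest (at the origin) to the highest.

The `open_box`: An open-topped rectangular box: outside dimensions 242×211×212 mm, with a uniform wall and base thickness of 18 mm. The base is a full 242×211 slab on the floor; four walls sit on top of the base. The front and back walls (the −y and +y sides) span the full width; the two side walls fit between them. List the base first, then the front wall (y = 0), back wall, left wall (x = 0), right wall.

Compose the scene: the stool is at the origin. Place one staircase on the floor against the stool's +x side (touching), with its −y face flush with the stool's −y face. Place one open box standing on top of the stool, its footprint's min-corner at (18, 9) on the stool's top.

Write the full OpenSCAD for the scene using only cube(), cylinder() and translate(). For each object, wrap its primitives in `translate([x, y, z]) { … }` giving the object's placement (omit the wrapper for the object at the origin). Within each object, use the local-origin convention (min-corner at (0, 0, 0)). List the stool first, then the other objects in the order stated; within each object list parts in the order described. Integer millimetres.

translate([0, 0, 356]) cube([301, 251, 33]);
cube([48, 48, 356]);
translate([253, 0, 0]) cube([48, 48, 356]);
translate([0, 203, 0]) cube([48, 48, 356]);
translate([253, 203, 0]) cube([48, 48, 356]);
translate([301, 0, 0]) {
  cube([1200, 311, 188]);
  translate([0, 311, 188]) cube([1200, 311, 188]);
  translate([0, 622, 376]) cube([1200, 311, 188]);
  translate([0, 933, 564]) cube([1200, 311, 188]);
  translate([0, 1244, 752]) cube([1200, 311, 188]);
  translate([0, 1555, 940]) cube([1200, 311, 188]);
  translate([0, 1866, 1128]) cube([1200, 311, 188]);
}
translate([18, 9, 389]) {
  cube([242, 211, 18]);
  translate([0, 0, 18]) cube([242, 18, 194]);
  translate([0, 193, 18]) cube([242, 18, 194]);
  translate([0, 18, 18]) cube([18, 175, 194]);
  translate([224, 18, 18]) cube([18, 175, 194]);
}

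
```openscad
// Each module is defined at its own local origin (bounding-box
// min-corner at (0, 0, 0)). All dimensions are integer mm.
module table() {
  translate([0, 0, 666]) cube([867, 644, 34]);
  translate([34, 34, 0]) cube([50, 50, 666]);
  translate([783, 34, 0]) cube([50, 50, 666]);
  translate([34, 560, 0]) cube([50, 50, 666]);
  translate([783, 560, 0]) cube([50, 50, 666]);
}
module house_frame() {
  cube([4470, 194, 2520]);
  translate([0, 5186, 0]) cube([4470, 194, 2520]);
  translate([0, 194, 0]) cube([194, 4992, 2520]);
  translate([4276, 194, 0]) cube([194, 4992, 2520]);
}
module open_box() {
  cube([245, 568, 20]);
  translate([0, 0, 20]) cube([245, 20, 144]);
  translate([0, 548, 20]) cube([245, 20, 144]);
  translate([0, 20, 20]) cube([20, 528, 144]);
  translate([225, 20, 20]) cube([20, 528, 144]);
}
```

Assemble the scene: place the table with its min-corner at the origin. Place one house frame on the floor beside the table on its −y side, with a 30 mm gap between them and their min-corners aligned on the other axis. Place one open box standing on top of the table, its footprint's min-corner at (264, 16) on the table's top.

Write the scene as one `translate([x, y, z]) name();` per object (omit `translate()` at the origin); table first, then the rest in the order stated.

table();
translate([0, -5410, 0]) house_frame();
translate([264, 16, 700]) open_box();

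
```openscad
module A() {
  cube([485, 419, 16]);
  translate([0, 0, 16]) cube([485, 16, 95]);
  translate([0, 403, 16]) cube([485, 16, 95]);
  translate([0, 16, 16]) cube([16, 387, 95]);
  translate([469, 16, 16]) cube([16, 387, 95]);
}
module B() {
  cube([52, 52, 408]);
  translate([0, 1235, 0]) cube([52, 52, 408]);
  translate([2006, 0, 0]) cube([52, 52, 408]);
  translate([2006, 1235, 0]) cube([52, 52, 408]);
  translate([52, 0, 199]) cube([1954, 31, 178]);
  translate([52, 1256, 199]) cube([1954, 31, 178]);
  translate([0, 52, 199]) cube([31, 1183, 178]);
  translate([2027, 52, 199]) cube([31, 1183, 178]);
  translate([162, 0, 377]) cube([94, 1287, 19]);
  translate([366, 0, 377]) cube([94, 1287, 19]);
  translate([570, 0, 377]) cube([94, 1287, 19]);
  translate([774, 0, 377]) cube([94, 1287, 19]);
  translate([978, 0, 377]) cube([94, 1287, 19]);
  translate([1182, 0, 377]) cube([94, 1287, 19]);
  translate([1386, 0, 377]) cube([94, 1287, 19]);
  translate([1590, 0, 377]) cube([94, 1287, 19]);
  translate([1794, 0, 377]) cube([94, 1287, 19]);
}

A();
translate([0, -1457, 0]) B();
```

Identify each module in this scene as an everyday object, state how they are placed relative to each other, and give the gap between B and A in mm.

The bed frame's nearest face is 170 mm from the open box's −y face.

A is an open box. B is a bed frame. The bed frame is on the floor beside the open box on its −y side. The gap between the bed frame and the open box is 170 mm.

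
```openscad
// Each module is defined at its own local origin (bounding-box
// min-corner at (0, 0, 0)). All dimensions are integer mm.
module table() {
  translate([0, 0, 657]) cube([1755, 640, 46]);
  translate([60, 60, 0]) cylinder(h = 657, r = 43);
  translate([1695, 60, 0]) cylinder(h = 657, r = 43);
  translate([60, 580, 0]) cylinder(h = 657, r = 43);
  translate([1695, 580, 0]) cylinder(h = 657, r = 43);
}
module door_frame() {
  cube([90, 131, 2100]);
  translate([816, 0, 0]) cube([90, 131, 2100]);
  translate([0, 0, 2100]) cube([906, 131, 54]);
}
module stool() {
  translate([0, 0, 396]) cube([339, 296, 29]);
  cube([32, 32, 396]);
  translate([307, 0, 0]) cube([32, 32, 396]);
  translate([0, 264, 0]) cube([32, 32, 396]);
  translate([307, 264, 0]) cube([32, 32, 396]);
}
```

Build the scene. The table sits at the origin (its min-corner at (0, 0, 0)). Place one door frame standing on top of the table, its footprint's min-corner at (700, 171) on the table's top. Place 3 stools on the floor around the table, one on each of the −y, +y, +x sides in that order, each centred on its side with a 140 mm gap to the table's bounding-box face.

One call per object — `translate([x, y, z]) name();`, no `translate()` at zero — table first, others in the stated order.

table();
translate([700, 171, 703]) door_frame();
translate([708, -436, 0]) stool();
translate([708, 780, 0]) stool();
translate([1895, 172, 0]) stool();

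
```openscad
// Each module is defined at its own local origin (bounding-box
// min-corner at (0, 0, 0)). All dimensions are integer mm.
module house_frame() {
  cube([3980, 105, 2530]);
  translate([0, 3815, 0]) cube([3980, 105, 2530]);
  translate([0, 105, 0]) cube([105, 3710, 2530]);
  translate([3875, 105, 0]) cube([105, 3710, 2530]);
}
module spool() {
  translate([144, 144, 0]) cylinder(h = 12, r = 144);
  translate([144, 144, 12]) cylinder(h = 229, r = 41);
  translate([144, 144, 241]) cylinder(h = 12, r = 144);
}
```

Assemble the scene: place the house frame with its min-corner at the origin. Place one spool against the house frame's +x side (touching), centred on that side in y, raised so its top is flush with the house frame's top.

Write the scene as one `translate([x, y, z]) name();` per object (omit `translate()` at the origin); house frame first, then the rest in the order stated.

house_frame();
translate([3980, 1816, 2277]) spool();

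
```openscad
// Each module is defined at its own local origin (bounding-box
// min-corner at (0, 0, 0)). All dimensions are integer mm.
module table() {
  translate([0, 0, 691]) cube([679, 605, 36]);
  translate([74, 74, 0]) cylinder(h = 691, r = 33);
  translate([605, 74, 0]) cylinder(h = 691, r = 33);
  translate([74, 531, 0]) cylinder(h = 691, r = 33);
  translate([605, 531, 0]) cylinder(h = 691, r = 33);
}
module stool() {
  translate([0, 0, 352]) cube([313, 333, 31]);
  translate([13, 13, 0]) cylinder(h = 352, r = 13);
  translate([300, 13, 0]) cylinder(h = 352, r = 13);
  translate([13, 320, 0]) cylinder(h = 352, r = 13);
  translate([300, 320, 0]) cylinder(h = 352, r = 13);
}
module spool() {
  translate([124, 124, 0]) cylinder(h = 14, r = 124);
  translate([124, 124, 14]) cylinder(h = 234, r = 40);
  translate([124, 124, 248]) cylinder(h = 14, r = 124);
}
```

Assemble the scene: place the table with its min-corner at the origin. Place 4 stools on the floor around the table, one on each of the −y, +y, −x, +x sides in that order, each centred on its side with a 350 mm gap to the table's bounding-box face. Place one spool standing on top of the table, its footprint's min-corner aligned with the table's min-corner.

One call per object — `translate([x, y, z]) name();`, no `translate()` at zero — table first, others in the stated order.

table();
translate([183, -683, 0]) stool();
translate([183, 955, 0]) stool();
translate([-663, 136, 0]) stool();
translate([1029, 136, 0]) stool();
translate([0, 0, 727]) spool();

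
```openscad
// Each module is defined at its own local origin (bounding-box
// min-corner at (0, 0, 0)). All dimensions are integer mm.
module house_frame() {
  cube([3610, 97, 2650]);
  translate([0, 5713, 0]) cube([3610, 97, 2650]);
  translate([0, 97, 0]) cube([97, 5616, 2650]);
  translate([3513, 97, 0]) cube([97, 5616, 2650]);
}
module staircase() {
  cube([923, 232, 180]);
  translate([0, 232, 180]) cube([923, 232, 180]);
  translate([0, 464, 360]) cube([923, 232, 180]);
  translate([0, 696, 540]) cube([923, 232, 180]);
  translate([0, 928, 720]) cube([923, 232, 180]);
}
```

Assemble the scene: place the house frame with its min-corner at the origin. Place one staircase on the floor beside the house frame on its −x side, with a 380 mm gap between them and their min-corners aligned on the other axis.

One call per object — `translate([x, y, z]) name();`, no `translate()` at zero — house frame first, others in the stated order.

house_frame();
translate([-1303, 0, 0]) staircase();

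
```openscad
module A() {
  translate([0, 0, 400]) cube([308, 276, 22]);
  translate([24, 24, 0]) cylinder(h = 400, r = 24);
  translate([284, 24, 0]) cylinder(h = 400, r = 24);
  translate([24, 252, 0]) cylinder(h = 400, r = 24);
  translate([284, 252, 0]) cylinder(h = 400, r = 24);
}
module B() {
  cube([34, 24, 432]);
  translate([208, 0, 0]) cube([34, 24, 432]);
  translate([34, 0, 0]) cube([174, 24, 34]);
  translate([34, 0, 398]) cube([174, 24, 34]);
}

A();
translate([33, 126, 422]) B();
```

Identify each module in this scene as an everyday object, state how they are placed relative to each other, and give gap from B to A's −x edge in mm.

A is a stool. B is a picture frame. The picture frame is on top of the stool, centred. The gap from the picture frame to the stool's −x edge is 33 mm.

The picture frame's min-x is at 33; the stool's min-x is 0; gap = 33 mm.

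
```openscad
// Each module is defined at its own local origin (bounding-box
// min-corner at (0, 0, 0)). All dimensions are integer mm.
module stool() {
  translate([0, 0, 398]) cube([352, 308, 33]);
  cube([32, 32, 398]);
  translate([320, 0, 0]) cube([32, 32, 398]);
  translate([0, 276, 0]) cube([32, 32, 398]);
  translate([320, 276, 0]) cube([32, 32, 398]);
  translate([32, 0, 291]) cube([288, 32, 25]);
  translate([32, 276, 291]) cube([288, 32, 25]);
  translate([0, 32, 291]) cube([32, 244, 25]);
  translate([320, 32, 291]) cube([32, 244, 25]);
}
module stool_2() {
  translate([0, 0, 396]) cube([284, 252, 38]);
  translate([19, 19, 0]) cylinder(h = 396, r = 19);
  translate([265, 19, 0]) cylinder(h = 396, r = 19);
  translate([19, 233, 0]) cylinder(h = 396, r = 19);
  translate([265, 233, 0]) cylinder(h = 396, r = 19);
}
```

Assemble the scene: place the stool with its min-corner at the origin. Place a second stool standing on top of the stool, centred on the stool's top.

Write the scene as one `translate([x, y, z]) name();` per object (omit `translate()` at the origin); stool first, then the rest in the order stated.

stool();
translate([34, 28, 431]) stool_2();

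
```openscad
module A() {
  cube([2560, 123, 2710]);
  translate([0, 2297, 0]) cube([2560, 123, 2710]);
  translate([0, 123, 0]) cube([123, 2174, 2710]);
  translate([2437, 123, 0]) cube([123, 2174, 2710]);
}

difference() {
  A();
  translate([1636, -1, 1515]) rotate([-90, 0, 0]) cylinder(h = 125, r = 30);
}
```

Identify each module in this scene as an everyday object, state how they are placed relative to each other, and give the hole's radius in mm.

A is a house frame. The house frame has a circular hole through its front wall. The hole's radius is 30 mm.

The subtracted cylinder has r = 30 mm.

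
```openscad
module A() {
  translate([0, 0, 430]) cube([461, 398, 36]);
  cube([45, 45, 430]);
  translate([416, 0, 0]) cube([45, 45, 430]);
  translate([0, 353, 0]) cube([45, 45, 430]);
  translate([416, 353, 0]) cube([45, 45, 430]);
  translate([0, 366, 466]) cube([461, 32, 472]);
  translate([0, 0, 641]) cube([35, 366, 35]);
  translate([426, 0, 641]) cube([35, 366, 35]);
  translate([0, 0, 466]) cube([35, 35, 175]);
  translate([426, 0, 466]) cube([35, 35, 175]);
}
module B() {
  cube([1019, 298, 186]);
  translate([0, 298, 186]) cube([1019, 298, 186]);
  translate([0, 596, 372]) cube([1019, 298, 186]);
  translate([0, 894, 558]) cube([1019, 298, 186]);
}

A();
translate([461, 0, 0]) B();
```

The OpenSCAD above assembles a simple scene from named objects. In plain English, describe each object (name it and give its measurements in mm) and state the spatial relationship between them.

A is a chair. The seat is a 461×398×36 mm slab with its top at z = 466 mm, on four 45×45 mm corner legs (flush with the seat edges, standing on z = 0). A flat backrest 32 mm thick, 472 mm tall, spans the full seat width and rises from the seat top along its +y edge, rear face flush with the rear of the seat. Two armrests of 35×35 mm section run along each side from the seat's front edge to the front of the backrest, top faces 210 mm above the seat top and outer faces flush with the seat's x-edges; a 35×35 mm post under the front of each armrest stands on the seat at the front corner.

B is a straight staircase of 4 solid steps. Each step is 1019 mm wide (x), 298 mm deep (y, the going) and 186 mm tall (the rise). The first step rests on the floor; each subsequent step sits one going further in +y and one rise higher in +z, directly behind and above the previous step with no overlap.

The staircase is against the chair's +x side, with their −y faces flush.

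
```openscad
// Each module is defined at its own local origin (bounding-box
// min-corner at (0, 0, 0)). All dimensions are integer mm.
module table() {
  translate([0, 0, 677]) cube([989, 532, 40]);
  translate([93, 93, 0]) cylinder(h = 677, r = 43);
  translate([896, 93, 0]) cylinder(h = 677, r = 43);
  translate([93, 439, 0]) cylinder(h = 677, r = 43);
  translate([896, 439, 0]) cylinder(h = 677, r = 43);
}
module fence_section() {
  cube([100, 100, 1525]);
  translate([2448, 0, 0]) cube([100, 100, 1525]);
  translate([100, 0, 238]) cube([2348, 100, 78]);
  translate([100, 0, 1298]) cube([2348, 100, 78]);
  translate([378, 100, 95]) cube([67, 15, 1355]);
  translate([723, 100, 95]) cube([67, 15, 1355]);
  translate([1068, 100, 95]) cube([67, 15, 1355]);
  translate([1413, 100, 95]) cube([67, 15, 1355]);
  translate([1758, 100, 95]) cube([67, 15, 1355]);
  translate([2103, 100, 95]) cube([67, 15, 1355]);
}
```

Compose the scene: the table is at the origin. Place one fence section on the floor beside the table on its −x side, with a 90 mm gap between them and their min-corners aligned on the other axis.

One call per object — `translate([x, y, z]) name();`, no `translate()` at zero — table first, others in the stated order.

table();
translate([-2638, 0, 0]) fence_section();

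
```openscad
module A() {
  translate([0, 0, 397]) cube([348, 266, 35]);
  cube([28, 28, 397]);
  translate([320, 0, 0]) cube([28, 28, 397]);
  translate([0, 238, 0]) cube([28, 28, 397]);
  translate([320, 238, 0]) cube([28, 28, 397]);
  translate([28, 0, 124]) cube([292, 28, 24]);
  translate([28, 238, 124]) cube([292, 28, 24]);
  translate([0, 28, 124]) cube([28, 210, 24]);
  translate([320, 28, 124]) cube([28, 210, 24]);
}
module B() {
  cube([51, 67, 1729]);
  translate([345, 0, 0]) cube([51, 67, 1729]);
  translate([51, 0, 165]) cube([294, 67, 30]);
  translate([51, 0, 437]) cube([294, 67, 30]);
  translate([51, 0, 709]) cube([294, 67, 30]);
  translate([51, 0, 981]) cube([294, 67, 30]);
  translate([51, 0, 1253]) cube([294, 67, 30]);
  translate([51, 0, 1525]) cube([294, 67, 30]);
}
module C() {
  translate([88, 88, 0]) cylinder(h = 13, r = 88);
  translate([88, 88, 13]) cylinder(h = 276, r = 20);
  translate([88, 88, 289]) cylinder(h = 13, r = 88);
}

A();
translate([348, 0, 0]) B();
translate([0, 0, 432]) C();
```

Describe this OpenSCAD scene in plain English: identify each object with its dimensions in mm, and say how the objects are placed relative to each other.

A is a four-legged stool. The seat is 348×266 mm, 35 mm thick, top at z = 432 mm. It stands on four square legs, each 28×28 mm in cross-section, from z = 0 to the seat underside, each flush with a corner of the seat. Four stretchers, 28 mm wide and 24 mm tall, connect adjacent legs with their undersides at z = 124 mm, each running between the inner faces of the legs it joins and aligned with the legs' outer faces on the other axis.

B is a wooden ladder with two side rails of 51×67 mm section and 1729 mm height, set 396 mm apart overall. Between them run 6 rectangular rungs (67 mm deep, 30 mm thick), front faces flush with the rails' −y face. The bottom of the first rung is 165 mm above the floor and each subsequent rung is 272 mm higher than the one below.

C is a spool: two coaxial disc flanges of radius 88 mm and thickness 13 mm, joined by a core cylinder of radius 20 mm and height 276 mm. The lower flange rests on z = 0 and the three cylinders share a vertical axis.

The ladder is against the stool's +x side, with their −y faces flush. The spool is on top of the stool.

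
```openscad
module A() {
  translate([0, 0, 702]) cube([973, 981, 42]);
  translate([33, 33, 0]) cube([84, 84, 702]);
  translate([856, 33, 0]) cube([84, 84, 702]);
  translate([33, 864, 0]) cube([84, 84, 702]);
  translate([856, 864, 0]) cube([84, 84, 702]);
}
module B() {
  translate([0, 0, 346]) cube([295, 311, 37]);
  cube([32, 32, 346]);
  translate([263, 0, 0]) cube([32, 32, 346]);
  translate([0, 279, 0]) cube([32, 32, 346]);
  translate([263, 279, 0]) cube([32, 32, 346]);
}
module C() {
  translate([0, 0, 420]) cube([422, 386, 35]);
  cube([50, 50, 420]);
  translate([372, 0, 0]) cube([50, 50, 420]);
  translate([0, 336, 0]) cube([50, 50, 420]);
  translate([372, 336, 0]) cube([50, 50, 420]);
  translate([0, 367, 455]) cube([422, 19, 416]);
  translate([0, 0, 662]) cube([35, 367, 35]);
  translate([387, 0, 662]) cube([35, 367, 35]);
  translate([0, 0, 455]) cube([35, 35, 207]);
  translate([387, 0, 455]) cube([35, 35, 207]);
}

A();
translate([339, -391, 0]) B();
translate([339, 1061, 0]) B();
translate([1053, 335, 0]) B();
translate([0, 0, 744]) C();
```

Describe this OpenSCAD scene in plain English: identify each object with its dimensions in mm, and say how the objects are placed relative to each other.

A is a table: top 973 mm (x) × 981 mm (y), 42 mm thick, upper face at z = 744 mm, on four 84×84 mm square legs, each inset 33 mm from the nearest pair of top edges, running from z = 0 to the bottom of the top.

B is a simple wooden stool: a rectangular seat 295 mm (x) by 311 mm (y), 37 mm thick, top face at z = 383 mm, on four square legs, each 32×32 mm in cross-section. The legs rest on z = 0, each flush with a corner of the seat.

C is a chair. The seat is a 422×386×35 mm slab with its top at z = 455 mm, on four 50×50 mm corner legs (flush with the seat edges, standing on z = 0). A flat backrest 19 mm thick, 416 mm tall, spans the full seat width and rises from the seat top along its +y edge, rear face flush with the rear of the seat. Two armrests of 35×35 mm section run along each side from the seat's front edge to the front of the backrest, top faces 242 mm above the seat top and outer faces flush with the seat's x-edges; a 35×35 mm post under the front of each armrest stands on the seat at the front corner.

Three stools sit around the table at the −y, +y, +x sides. The chair is on top of the table.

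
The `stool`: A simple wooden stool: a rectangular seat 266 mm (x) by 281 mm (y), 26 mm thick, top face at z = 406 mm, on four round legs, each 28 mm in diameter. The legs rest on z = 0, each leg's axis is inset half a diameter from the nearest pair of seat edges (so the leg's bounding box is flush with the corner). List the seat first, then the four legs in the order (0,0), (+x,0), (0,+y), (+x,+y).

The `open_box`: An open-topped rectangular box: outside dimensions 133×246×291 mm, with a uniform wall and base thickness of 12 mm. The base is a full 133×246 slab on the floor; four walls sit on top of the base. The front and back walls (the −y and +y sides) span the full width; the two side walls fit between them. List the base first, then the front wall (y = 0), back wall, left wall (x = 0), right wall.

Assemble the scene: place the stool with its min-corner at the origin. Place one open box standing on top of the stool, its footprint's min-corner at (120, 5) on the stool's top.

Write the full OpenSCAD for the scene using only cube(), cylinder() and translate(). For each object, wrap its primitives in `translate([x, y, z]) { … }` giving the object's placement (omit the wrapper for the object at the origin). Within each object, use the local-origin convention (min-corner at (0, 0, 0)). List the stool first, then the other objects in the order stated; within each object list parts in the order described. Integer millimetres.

translate([0, 0, 380]) cube([266, 281, 26]);
translate([14, 14, 0]) cylinder(h = 380, r = 14);
translate([252, 14, 0]) cylinder(h = 380, r = 14);
translate([14, 267, 0]) cylinder(h = 380, r = 14);
translate([252, 267, 0]) cylinder(h = 380, r = 14);
translate([120, 5, 406]) {
  cube([133, 246, 12]);
  translate([0, 0, 12]) cube([133, 12, 279]);
  translate([0, 234, 12]) cube([133, 12, 279]);
  translate([0, 12, 12]) cube([12, 222, 279]);
  translate([121, 12, 12]) cube([12, 222, 279]);
}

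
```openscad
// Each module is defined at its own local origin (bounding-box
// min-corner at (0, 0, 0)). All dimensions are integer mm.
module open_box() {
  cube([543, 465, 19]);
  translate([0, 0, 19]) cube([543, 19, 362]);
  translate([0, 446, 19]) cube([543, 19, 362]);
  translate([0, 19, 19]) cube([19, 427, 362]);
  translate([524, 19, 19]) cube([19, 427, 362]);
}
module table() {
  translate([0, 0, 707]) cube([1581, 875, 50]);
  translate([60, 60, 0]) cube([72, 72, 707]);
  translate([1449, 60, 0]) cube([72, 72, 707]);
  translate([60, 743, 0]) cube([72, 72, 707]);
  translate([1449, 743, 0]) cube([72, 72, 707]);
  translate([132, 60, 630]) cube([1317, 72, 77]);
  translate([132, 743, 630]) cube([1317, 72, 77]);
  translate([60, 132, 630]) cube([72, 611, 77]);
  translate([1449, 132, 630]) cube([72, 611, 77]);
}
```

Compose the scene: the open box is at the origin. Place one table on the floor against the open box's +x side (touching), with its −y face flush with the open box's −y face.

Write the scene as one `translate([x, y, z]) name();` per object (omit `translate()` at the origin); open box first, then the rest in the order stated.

open_box();
translate([543, 0, 0]) table();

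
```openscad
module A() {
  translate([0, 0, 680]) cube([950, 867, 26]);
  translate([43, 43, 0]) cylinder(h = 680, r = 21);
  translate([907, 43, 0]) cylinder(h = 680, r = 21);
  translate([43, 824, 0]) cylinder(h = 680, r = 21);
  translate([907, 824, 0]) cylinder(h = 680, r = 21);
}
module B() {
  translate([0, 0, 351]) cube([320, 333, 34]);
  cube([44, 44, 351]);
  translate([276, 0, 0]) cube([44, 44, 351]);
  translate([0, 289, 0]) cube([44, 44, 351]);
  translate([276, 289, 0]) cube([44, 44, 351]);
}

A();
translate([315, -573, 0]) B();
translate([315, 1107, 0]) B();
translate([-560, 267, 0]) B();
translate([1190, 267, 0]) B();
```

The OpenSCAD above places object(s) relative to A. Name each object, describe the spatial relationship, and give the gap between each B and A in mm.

A is a table. B is a stool. Four stools sit around the table at the −y, +y, −x, +x sides. The gap between each stool and the table is 240 mm.

Each stool's nearest face is 240 mm from the table's bounding box.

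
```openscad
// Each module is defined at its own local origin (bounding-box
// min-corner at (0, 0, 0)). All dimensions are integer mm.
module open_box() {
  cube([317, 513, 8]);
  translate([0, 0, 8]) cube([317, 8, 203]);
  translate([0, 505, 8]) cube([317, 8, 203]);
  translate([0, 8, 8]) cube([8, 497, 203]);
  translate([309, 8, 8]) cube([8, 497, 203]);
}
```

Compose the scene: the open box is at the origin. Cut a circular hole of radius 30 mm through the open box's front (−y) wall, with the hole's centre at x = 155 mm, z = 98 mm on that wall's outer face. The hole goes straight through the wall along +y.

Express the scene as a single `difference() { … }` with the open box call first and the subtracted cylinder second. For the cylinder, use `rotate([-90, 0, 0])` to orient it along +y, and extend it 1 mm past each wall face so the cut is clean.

difference() {
  open_box();
  translate([155, -1, 98]) rotate([-90, 0, 0]) cylinder(h = 10, r = 30);
}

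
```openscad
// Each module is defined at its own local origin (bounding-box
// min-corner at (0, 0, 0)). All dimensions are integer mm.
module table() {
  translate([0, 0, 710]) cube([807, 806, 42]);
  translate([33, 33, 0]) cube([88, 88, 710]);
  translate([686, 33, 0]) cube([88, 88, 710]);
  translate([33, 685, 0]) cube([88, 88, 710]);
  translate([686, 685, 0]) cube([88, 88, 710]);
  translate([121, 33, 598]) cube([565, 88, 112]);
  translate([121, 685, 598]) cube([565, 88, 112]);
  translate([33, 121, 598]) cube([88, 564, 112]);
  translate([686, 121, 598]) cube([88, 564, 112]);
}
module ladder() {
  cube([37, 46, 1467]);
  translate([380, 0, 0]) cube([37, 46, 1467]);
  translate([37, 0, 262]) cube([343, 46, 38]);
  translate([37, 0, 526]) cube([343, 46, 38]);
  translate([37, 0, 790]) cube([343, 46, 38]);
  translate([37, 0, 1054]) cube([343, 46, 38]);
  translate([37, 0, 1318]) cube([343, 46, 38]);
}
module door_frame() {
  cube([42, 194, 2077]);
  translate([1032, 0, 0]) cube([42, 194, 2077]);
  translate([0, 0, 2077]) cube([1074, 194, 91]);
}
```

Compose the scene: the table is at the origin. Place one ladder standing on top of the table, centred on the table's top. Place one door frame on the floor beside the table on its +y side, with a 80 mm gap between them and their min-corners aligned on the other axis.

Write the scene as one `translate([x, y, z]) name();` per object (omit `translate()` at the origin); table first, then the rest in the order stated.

table();
translate([195, 380, 752]) ladder();
translate([0, 886, 0]) door_frame();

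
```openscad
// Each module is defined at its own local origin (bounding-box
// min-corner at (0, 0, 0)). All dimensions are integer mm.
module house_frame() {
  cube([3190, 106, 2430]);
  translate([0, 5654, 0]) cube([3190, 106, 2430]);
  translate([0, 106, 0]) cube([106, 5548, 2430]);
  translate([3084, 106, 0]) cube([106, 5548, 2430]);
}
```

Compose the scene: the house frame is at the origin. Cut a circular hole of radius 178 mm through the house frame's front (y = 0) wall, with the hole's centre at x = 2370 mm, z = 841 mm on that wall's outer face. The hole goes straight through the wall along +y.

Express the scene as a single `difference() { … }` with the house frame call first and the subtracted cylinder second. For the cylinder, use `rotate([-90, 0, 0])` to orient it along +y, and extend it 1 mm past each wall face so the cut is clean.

difference() {
  house_frame();
  translate([2370, -1, 841]) rotate([-90, 0, 0]) cylinder(h = 108, r = 178);
}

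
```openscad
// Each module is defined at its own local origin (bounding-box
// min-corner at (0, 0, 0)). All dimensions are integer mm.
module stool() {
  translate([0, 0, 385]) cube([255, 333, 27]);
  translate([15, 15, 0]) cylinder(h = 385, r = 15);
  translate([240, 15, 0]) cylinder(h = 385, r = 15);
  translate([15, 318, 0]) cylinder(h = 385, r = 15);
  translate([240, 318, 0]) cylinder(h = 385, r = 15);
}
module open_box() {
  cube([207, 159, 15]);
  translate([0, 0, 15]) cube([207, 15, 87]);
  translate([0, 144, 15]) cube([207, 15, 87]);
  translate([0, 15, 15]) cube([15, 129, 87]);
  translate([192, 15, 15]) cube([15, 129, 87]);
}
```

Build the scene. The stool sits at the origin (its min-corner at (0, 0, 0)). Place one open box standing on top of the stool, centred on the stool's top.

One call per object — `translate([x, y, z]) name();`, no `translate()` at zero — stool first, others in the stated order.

stool();
translate([24, 87, 412]) open_box();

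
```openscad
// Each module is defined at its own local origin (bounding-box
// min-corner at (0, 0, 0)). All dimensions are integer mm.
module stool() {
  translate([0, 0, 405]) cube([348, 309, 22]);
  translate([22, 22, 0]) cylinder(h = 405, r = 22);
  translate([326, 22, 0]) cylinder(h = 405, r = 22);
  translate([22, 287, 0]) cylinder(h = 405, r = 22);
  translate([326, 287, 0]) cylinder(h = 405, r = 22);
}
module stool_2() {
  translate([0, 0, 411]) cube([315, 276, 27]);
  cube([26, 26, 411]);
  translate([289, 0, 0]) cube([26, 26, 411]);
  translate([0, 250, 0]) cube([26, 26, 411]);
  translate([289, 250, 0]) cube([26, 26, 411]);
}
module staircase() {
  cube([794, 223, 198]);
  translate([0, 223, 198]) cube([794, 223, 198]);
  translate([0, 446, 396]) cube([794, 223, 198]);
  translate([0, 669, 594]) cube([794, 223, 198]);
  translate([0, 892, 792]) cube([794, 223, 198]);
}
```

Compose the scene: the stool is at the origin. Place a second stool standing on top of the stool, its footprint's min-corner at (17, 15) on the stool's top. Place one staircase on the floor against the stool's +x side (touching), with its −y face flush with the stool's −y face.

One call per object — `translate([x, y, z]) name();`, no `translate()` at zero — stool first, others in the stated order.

stool();
translate([17, 15, 427]) stool_2();
translate([348, 0, 0]) staircase();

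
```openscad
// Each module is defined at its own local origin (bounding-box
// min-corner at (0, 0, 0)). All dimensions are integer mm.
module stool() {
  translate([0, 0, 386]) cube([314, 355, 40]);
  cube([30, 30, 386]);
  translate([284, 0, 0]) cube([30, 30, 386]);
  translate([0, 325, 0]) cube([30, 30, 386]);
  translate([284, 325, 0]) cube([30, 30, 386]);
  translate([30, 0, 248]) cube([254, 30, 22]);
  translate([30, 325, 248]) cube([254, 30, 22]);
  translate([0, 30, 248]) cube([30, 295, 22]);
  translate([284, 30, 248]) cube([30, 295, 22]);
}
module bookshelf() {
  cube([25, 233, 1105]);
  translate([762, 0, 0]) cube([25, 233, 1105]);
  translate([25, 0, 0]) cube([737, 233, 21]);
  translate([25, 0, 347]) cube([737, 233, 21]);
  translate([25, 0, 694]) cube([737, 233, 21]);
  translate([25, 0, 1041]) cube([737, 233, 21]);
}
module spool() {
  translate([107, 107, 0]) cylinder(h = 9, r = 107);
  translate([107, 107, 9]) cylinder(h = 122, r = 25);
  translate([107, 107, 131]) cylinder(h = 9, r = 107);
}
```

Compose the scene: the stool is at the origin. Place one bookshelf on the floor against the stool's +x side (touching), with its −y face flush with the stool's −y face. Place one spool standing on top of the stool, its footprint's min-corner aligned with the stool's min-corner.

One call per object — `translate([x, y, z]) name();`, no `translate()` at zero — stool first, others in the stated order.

stool();
translate([314, 0, 0]) bookshelf();
translate([0, 0, 426]) spool();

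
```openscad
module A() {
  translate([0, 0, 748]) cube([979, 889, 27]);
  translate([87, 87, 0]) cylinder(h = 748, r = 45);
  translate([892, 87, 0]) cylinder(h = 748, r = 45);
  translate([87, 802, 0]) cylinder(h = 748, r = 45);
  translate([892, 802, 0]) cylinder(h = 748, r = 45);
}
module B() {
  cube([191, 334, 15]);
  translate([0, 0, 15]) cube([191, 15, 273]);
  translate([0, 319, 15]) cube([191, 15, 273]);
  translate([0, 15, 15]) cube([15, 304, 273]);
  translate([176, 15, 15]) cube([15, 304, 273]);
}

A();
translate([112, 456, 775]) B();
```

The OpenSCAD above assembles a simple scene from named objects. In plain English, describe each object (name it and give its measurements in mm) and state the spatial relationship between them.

A is a table: top 979 mm (x) × 889 mm (y), 27 mm thick, upper face at z = 775 mm, on four round legs of 90 mm diameter, each leg's bounding box inset 42 mm from the nearest pair of top edges, running from z = 0 to the bottom of the top.

B is an open storage box with external size 191×334×288 mm and wall thickness 15 mm (the base is also 15 mm thick). The base covers the whole footprint; the four walls stand on the base, with the y-facing walls full-width and the x-facing walls fitting between their inner faces.

The open box is on top of the table.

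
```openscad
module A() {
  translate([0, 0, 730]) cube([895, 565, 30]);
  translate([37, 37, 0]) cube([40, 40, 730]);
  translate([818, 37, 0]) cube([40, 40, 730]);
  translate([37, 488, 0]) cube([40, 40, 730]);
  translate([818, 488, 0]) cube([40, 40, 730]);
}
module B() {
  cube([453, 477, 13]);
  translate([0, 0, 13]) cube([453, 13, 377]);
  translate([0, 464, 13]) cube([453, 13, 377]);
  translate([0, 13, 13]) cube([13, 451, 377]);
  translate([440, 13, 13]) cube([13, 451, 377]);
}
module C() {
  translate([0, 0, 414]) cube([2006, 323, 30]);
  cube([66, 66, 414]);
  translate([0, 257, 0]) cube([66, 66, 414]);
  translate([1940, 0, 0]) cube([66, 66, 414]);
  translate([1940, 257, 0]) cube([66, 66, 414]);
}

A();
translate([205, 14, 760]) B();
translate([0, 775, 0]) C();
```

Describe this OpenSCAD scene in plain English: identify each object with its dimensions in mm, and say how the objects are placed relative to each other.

A is a table with a 895×565 mm rectangular top, 30 mm thick, top surface at z = 760 mm, supported by four 40×40 mm square legs, each inset 37 mm from the nearest pair of top edges, running from the floor.

B is an open storage box with external size 453×477×390 mm and wall thickness 13 mm (the base is also 13 mm thick). The base covers the whole footprint; the four walls stand on the base, with the y-facing walls full-width and the x-facing walls fitting between their inner faces.

C is a long wooden bench with a 2006 mm (x) × 323 mm (y) seat, 30 mm thick, its top surface 444 mm above the floor. Four 66 mm square legs at the seat corners, flush with the edges, run from z = 0 to the seat underside.

The open box is on top of the table. The bench is on the floor beside the table on its +y side.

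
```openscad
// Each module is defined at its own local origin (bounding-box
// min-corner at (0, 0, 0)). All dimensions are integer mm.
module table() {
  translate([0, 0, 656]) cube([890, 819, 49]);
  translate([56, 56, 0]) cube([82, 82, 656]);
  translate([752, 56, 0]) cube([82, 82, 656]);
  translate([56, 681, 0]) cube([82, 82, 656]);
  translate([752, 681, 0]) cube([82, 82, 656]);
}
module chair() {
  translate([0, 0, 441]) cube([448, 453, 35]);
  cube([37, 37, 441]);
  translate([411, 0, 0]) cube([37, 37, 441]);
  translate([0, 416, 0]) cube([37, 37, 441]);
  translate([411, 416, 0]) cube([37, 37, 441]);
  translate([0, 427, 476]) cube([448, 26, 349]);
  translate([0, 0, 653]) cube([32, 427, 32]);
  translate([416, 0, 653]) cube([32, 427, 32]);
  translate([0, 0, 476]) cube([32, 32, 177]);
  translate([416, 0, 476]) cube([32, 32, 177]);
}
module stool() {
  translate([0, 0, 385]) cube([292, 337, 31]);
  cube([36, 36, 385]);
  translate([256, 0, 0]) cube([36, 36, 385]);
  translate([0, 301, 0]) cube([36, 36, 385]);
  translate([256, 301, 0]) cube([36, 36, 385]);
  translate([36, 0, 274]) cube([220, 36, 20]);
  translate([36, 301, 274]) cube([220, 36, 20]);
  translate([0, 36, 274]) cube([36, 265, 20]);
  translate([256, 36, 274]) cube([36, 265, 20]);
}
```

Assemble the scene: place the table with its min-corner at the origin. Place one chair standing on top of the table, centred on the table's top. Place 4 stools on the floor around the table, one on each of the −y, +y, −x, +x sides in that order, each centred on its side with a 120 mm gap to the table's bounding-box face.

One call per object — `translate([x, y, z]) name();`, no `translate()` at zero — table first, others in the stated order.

table();
translate([221, 183, 705]) chair();
translate([299, -457, 0]) stool();
translate([299, 939, 0]) stool();
translate([-412, 241, 0]) stool();
translate([1010, 241, 0]) stool();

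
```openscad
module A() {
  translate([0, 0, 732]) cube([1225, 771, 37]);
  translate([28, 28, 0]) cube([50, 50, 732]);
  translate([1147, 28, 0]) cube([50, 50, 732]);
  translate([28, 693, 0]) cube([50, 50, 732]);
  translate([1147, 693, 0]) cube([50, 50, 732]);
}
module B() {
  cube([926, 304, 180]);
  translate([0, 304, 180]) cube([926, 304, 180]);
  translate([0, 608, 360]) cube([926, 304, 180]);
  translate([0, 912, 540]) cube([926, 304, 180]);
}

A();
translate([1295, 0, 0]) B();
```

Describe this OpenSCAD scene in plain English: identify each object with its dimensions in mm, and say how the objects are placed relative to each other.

A is a rectangular dining table. The top is 1225×771×37 mm with its upper surface at z = 769 mm. It stands on four 50×50 mm square legs, each inset 28 mm from the nearest pair of top edges, running from the floor to the underside of the top.

B is a straight staircase of 4 solid steps. Each step is 926 mm wide (x), 304 mm deep (y, the going) and 180 mm tall (the rise). The first step rests on the floor; each subsequent step sits one going further in +y and one rise higher in +z, directly behind and above the previous step with no overlap.

The staircase is on the floor beside the table on its +x side.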